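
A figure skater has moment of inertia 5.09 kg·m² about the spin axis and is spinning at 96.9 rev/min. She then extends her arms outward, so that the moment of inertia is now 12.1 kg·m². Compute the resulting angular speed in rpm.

ω₂ ≈ 40.8 rpm

Angular momentum about the spin axis is conserved since the torque about it is zero.
ω₂ = I₁ω₁ / I₂ = (5.090)(96.9 rpm) / (12.10) = 40.76 rpm.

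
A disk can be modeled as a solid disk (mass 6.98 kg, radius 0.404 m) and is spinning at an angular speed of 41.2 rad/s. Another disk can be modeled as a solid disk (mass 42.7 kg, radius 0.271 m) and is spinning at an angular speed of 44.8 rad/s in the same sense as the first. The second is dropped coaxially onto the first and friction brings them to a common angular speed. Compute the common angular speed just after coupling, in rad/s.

No external torque acts about the common axis, so total angular momentum is conserved.
Moments of inertia: I_A = ½(6.98)(0.404)² = 0.5696 kg·m²; I_B = ½(42.7)(0.271)² = 1.568 kg·m².
Taking A's sense as positive: L = (0.5696)(41.2) + (1.568)(44.8) = 93.71 kg·m²·rad/s.
Combined I = 0.5696 + 1.568 = 2.138 kg·m².
ω_f = L / I = 93.71 / 2.138 = 43.84 rad/s.

|ω_f| ≈ 43.8 rad/s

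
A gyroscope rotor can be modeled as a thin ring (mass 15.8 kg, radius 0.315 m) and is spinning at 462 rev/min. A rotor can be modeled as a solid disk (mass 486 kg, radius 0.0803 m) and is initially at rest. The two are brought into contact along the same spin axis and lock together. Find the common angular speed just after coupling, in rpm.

No external torque acts about the common axis, so total angular momentum is conserved.
Moments of inertia: I_A = (15.8)(0.315)² = 1.568 kg·m²; I_B = ½(486)(0.0803)² = 1.567 kg·m².
Taking A's sense as positive: L = (1.568)(462) = 724.3 kg·m²·rpm.
Combined I = 1.568 + 1.567 = 3.135 kg·m².
ω_f = L / I = 724.3 / 3.135 = 231.1 rpm.

|ω_f| ≈ 231 rpm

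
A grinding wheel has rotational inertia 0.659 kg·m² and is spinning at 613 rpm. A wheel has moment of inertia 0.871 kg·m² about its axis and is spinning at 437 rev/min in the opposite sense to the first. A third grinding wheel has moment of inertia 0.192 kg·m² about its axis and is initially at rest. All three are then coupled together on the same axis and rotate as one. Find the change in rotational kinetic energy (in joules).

ΔKE ≈ -2270 J

The coupling torques are internal; angular momentum about the shared axis is conserved.
Taking A's sense as positive: L = (0.6590)(613) − (0.8710)(437) = 23.34 kg·m²·rpm.
Combined I = 0.6590 + 0.8710 + 0.1920 = 1.722 kg·m².
ω_f = L / I = 23.34 / 1.722 = 13.55 rpm.
KE_i = ½ΣIω² = 2270 J; KE_f = ½(1.722)(1.419)² = 1.735 J.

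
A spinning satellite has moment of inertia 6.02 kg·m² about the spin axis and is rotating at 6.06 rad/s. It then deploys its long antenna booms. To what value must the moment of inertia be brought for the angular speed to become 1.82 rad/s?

I₂ ≈ 20.0 kg·m²

No external torque acts about the spin axis, so angular momentum is conserved.
I₂ = I₁ω₁ / ω₂ = (6.02)(6.06) / (1.82) = 20.04 kg·m².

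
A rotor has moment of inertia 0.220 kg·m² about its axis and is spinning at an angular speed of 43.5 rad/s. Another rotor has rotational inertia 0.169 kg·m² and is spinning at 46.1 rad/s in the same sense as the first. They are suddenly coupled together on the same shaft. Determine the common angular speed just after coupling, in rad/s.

The coupling torques are internal; angular momentum about the shared axis is conserved.
Taking A's sense as positive: L = (0.2200)(43.5) + (0.1690)(46.1) = 17.36 kg·m²·rad/s.
Combined I = 0.2200 + 0.1690 = 0.3890 kg·m².
ω_f = L / I = 17.36 / 0.3890 = 44.63 rad/s.

|ω_f| ≈ 44.6 rad/s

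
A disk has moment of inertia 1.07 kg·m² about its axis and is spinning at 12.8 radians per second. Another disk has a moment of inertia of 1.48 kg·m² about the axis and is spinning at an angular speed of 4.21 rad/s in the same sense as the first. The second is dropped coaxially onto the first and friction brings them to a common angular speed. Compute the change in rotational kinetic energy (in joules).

No external torque acts about the common axis, so total angular momentum is conserved.
Taking A's sense as positive: L = (1.070)(12.8) + (1.480)(4.21) = 19.93 kg·m²·rad/s.
Combined I = 1.070 + 1.480 = 2.550 kg·m².
ω_f = L / I = 19.93 / 2.550 = 7.814 rad/s.
KE_i = ½ΣIω² = 100.8 J; KE_f = ½(2.550)(7.814)² = 77.86 J.

ΔKE ≈ -22.9 J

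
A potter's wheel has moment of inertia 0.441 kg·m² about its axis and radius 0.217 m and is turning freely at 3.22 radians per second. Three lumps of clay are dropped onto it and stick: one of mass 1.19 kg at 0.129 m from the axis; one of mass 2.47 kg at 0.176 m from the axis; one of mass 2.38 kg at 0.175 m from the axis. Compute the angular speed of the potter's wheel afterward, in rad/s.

The added mass arrives with no angular momentum about the axis, and any external torque about the axis is negligible, so the system's angular momentum is conserved.
Added inertia Σmr² = (1.19)(0.129)² + (2.47)(0.176)² + (2.38)(0.175)² = 0.1692 kg·m²; I_f = 0.4410 + 0.1692 = 0.6102 kg·m².
ω_f = I_p ω_i / I_f = (0.4410)(3.22) / 0.6102 = 2.327 rad/s.

ω_f ≈ 2.33 rad/s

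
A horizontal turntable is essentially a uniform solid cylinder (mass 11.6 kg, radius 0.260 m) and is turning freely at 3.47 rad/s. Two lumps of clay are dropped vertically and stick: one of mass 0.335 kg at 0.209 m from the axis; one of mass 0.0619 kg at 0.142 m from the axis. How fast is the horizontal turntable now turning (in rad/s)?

ω_f ≈ 3.33 rad/s

The added mass arrives with no angular momentum about the axis, and any external torque about the axis is negligible, so the system's angular momentum is conserved.
I_p = ½(11.6)(0.260)² = 0.3921 kg·m².
Added inertia Σmr² = (0.335)(0.209)² + (0.0619)(0.142)² = 0.01588 kg·m²; I_f = 0.3921 + 0.01588 = 0.4080 kg·m².
ω_f = I_p ω_i / I_f = (0.3921)(3.47) / 0.4080 = 3.335 rad/s.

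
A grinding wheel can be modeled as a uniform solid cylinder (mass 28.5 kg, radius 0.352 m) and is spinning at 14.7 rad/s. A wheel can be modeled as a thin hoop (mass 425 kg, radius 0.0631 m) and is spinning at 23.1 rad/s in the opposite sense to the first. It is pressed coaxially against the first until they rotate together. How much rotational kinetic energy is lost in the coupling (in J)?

The coupling torques are internal; angular momentum about the shared axis is conserved.
Moments of inertia: I_A = ½(28.5)(0.352)² = 1.766 kg·m²; I_B = (425)(0.0631)² = 1.692 kg·m².
Taking A's sense as positive: L = (1.766)(14.7) − (1.692)(23.1) = -13.13 kg·m²·rad/s.
Combined I = 1.766 + 1.692 = 3.458 kg·m².
ω_f = L / I = -13.13 / 3.458 = -3.799 rad/s.
KE_i = ½ΣIω² = 642.3 J; KE_f = ½(3.458)(3.799)² = 24.95 J.

ΔKE lost ≈ 617 J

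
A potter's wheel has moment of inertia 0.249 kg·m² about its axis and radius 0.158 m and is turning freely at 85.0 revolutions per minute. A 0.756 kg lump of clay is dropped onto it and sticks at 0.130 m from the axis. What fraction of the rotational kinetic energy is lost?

The added mass arrives with no angular momentum about the axis, and any external torque about the axis is negligible, so the system's angular momentum is conserved.
Added inertia Σmr² = (0.756)(0.130)² = 0.01278 kg·m²; I_f = 0.2490 + 0.01278 = 0.2618 kg·m².
ω_f = I_p ω_i / I_f = (0.2490)(85.0) / 0.2618 = 80.85 rpm.
KE_i = ½(0.2490)(8.901 rad/s)² = 9.864 J; KE_f = ½(0.2618)(8.467)² = 9.383 J.
Fraction lost = 0.04881.

fraction ≈ 0.0488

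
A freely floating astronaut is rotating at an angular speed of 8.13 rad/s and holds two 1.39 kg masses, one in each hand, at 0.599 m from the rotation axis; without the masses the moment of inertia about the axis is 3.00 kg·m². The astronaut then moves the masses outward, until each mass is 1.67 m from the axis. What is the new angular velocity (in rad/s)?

Angular momentum about the spin axis is conserved since the torque about it is zero.
I₁ = 3.00 + 2(1.39)(0.599)² = 3.997 kg·m²; I₂ = 3.00 + 2(1.39)(1.67)² = 10.75 kg·m².
ω₂ = I₁ω₁ / I₂ = (3.997)(8.13 rad/s) / (10.75) = 3.022 rad/s.

ω₂ ≈ 3.02 rad/s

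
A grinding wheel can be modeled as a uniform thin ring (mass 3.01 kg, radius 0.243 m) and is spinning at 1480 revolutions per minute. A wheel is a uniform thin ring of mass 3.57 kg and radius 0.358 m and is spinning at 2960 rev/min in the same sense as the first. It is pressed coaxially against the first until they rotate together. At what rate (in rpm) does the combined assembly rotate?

No external torque acts about the common axis, so total angular momentum is conserved.
Moments of inertia: I_A = (3.01)(0.243)² = 0.1777 kg·m²; I_B = (3.57)(0.358)² = 0.4575 kg·m².
Taking A's sense as positive: L = (0.1777)(1480) + (0.4575)(2960) = 1617 kg·m²·rpm.
Combined I = 0.1777 + 0.4575 = 0.6353 kg·m².
ω_f = L / I = 1617 / 0.6353 = 2546 rpm.

|ω_f| ≈ 2550 rpm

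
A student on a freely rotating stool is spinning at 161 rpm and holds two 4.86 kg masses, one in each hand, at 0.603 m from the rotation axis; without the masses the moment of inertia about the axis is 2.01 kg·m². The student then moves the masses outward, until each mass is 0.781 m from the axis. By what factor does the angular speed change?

With no external torque about the axis, L is conserved: I₁ω₁ = I₂ω₂.
I₁ = 2.01 + 2(4.86)(0.603)² = 5.544 kg·m²; I₂ = 2.01 + 2(4.86)(0.781)² = 7.939 kg·m².
ω₂/ω₁ = I₁/I₂ = 5.544 / 7.939 = 0.6984.

ω₂/ω₁ ≈ 0.698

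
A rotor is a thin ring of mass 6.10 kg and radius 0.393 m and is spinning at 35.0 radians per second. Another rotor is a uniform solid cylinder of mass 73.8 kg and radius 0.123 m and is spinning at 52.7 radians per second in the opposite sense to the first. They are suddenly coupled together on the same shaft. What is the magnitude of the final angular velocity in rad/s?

No external torque acts about the common axis, so total angular momentum is conserved.
Moments of inertia: I_A = (6.10)(0.393)² = 0.9421 kg·m²; I_B = ½(73.8)(0.123)² = 0.5583 kg·m².
Taking A's sense as positive: L = (0.9421)(35.0) − (0.5583)(52.7) = 3.555 kg·m²·rad/s.
Combined I = 0.9421 + 0.5583 = 1.500 kg·m².
ω_f = L / I = 3.555 / 1.500 = 2.369 rad/s.

|ω_f| ≈ 2.37 rad/s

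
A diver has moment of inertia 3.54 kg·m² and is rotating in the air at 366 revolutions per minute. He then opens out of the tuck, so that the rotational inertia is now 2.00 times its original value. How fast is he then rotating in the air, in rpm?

ω₂ ≈ 183 rpm

Angular momentum about the spin axis is conserved since the torque about it is zero.
I₂ = 2.00 × 3.54 = 7.080 kg·m².
ω₂ = I₁ω₁ / I₂ = (3.540)(366 rpm) / (7.080) = 183.0 rpm.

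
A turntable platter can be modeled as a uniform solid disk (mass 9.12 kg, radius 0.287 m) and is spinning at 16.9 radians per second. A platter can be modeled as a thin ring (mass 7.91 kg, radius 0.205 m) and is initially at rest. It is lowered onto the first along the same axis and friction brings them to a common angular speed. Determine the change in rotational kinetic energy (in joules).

ΔKE ≈ -25.2 J

No external torque acts about the common axis, so total angular momentum is conserved.
Moments of inertia: I_A = ½(9.12)(0.287)² = 0.3756 kg·m²; I_B = (7.91)(0.205)² = 0.3324 kg·m².
Taking A's sense as positive: L = (0.3756)(16.9) = 6.348 kg·m²·rad/s.
Combined I = 0.3756 + 0.3324 = 0.7080 kg·m².
ω_f = L / I = 6.348 / 0.7080 = 8.965 rad/s.
KE_i = ½ΣIω² = 53.64 J; KE_f = ½(0.7080)(8.965)² = 28.45 J.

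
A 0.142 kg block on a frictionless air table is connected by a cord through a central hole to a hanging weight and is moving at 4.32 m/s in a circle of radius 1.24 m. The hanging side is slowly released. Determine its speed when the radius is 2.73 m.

The only horizontal force on the mass is along the cord (radial), so it exerts no torque about the hole and angular momentum m v r is conserved.
v₂ = v₁ r₁ / r₂ = (4.32)(1.24) / (2.73) = 1.962 m/s.

v₂ ≈ 1.96 m/s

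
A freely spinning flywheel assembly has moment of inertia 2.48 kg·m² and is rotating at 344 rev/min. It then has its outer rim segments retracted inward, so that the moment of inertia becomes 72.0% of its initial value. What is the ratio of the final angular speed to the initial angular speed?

No external torque acts about the spin axis, so angular momentum is conserved.
I₂ = 0.720 × 2.48 = 1.786 kg·m².
ω₂/ω₁ = I₁/I₂ = 2.480 / 1.786 = 1.389.

ω₂/ω₁ ≈ 1.39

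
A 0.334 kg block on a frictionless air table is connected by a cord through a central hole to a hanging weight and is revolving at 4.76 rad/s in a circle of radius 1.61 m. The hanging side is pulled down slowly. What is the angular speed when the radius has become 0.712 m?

The constraining force is radial, so m r² ω about the center is conserved.
ω₂ = ω₁ (r₁/r₂)² = (4.76)(1.61/0.712)² = 24.34 rad/s.

ω₂ ≈ 24.3 rad/s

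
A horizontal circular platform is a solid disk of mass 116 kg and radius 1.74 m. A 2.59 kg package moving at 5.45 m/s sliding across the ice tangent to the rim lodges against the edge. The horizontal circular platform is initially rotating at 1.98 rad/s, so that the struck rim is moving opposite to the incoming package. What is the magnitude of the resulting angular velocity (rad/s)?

The axle reaction passes through the central axle and exerts no torque about it; angular momentum about the central axle is conserved through the impact.
I_p = ½(116)(1.74)² = 175.6 kg·m². Taking the sense of the package's angular momentum as positive, L_{package} = m v R = (2.59)(5.45)(1.74) = 24.56 kg·m²/s.
L_i = −I_p ω_p + m v R = −(175.6)(1.98) + 24.56 = -323.1 kg·m²/s.
After sticking, I_f = I_p + m R² = 175.6 + (2.59)(1.74)² = 183.4 kg·m².
ω_f = L_i / I_f = -323.1 / 183.4 = -1.761 rad/s.

|ω_f| ≈ 1.76 rad/s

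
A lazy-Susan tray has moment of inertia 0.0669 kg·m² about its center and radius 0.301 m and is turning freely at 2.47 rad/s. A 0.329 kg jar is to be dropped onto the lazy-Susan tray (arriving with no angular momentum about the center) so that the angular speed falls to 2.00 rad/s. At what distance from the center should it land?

r ≈ 0.219 m

The added mass arrives with no angular momentum about the center, and any external torque about the center is negligible, so the system's angular momentum is conserved.
I_p ω_i = (I_p + m r²) ω_f ⇒ m r² = I_p(ω_i/ω_f − 1) = 0.06690(2.47/2.00 − 1) = 0.01572 kg·m².
r = √(0.01572/0.329) = 0.2186 m.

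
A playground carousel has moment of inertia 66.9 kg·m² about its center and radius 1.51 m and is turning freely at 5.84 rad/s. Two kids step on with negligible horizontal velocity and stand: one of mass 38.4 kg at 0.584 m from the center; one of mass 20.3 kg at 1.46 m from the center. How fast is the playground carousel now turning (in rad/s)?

ω_f ≈ 3.17 rad/s

No external torque acts about the center; L_before = L_after.
Added inertia Σmr² = (38.4)(0.584)² + (20.3)(1.46)² = 56.37 kg·m²; I_f = 66.90 + 56.37 = 123.3 kg·m².
ω_f = I_p ω_i / I_f = (66.90)(5.84) / 123.3 = 3.169 rad/s.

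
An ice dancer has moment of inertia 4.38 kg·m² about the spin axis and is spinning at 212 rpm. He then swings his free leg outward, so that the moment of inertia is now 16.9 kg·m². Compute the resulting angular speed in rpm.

ω₂ ≈ 54.9 rpm

With no external torque about the axis, L is conserved: I₁ω₁ = I₂ω₂.
ω₂ = I₁ω₁ / I₂ = (4.380)(212 rpm) / (16.90) = 54.94 rpm.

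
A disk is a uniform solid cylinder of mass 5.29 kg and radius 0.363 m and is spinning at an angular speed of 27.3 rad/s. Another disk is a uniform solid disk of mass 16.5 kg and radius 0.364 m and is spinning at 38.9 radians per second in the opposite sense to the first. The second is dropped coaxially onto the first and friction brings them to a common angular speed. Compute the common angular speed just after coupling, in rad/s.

The coupling torques are internal; angular momentum about the shared axis is conserved.
Moments of inertia: I_A = ½(5.29)(0.363)² = 0.3485 kg·m²; I_B = ½(16.5)(0.364)² = 1.093 kg·m².
Taking A's sense as positive: L = (0.3485)(27.3) − (1.093)(38.9) = -33.01 kg·m²·rad/s.
Combined I = 0.3485 + 1.093 = 1.442 kg·m².
ω_f = L / I = -33.01 / 1.442 = -22.90 rad/s.

|ω_f| ≈ 22.9 rad/s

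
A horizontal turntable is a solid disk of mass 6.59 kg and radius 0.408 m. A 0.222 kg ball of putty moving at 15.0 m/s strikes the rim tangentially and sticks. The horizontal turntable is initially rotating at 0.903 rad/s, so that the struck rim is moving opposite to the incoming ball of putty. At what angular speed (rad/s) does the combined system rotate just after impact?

|ω_f| ≈ 1.47 rad/s

The axle reaction passes through the axle and exerts no torque about it; angular momentum about the axle is conserved through the impact.
I_p = ½(6.59)(0.408)² = 0.5485 kg·m². Taking the sense of the ball of putty's angular momentum as positive, L_{ball} = m v R = (0.222)(15.0)(0.408) = 1.359 kg·m²/s.
L_i = −I_p ω_p + m v R = −(0.5485)(0.903) + 1.359 = 0.8633 kg·m²/s.
After sticking, I_f = I_p + m R² = 0.5485 + (0.222)(0.408)² = 0.5855 kg·m².
ω_f = L_i / I_f = 0.8633 / 0.5855 = 1.475 rad/s.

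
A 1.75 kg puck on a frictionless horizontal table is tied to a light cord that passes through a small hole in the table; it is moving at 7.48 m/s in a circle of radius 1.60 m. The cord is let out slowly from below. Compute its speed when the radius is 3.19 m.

Central (radial) force ⇒ zero torque about the center ⇒ m v r is constant.
v₂ = v₁ r₁ / r₂ = (7.48)(1.60) / (3.19) = 3.752 m/s.

v₂ ≈ 3.75 m/s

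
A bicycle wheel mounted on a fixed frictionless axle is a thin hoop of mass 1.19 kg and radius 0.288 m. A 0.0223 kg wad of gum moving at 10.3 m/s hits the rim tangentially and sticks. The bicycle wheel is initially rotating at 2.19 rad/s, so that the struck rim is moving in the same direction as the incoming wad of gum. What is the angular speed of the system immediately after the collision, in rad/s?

|ω_f| ≈ 2.81 rad/s

The axle reaction passes through the axle and exerts no torque about it; angular momentum about the axle is conserved through the impact.
I_p = (1.19)(0.288)² = 0.09870 kg·m². Taking the sense of the wad of gum's angular momentum as positive, L_{wad} = m v R = (0.0223)(10.3)(0.288) = 0.06615 kg·m²/s.
L_i = +I_p ω_p + m v R = +(0.09870)(2.19) + 0.06615 = 0.2823 kg·m²/s.
After sticking, I_f = I_p + m R² = 0.09870 + (0.0223)(0.288)² = 0.1006 kg·m².
ω_f = L_i / I_f = 0.2823 / 0.1006 = 2.808 rad/s.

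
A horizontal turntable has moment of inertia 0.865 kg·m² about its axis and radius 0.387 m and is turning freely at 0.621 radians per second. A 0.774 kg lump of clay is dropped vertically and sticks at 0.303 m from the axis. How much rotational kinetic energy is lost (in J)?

energy lost ≈ 0.0127 J

The added mass arrives with no angular momentum about the axis, and any external torque about the axis is negligible, so the system's angular momentum is conserved.
Added inertia Σmr² = (0.774)(0.303)² = 0.07106 kg·m²; I_f = 0.8650 + 0.07106 = 0.9361 kg·m².
ω_f = I_p ω_i / I_f = (0.8650)(0.621) / 0.9361 = 0.5739 rad/s.
KE_i = ½(0.8650)(0.6210 rad/s)² = 0.1668 J; KE_f = ½(0.9361)(0.5739)² = 0.1541 J.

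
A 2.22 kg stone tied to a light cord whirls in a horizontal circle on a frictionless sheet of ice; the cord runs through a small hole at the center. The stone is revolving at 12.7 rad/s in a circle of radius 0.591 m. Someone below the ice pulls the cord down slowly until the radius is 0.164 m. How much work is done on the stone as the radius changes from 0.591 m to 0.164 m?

W ≈ 750 J

No torque about the axis ⇒ m r₁² ω₁ = m r₂² ω₂.
ω₂ = ω₁ (r₁/r₂)² = (12.7)(0.591/0.164)² = 164.9 rad/s.
W = ΔKE = ½m(v₂² − v₁²) = 749.5 J.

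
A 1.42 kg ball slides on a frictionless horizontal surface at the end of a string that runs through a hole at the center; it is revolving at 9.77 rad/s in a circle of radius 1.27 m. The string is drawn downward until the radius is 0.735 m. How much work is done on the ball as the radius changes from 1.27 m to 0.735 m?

W ≈ 217 J

No torque about the axis ⇒ m r₁² ω₁ = m r₂² ω₂.
ω₂ = ω₁ (r₁/r₂)² = (9.77)(1.27/0.735)² = 29.17 rad/s.
W = ΔKE = ½m(v₂² − v₁²) = 217.0 J.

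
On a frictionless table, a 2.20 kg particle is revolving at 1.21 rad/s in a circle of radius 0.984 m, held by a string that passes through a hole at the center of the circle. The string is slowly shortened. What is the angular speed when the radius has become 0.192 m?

The constraining force is radial, so m r² ω about the center is conserved.
ω₂ = ω₁ (r₁/r₂)² = (1.21)(0.984/0.192)² = 31.78 rad/s.

ω₂ ≈ 31.8 rad/s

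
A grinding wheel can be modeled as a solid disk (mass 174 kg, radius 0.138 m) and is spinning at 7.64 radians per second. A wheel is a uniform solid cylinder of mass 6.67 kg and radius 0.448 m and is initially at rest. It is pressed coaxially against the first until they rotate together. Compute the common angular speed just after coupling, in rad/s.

The coupling torques are internal; angular momentum about the shared axis is conserved.
Moments of inertia: I_A = ½(174)(0.138)² = 1.657 kg·m²; I_B = ½(6.67)(0.448)² = 0.6693 kg·m².
Taking A's sense as positive: L = (1.657)(7.64) = 12.66 kg·m²·rad/s.
Combined I = 1.657 + 0.6693 = 2.326 kg·m².
ω_f = L / I = 12.66 / 2.326 = 5.442 rad/s.

|ω_f| ≈ 5.44 rad/s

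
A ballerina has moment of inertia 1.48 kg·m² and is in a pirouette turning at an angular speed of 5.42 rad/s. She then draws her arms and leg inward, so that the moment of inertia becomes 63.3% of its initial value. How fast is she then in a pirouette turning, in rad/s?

ω₂ ≈ 8.56 rad/s

Angular momentum about the spin axis is conserved since the torque about it is zero.
I₂ = 0.633 × 1.48 = 0.9368 kg·m².
ω₂ = I₁ω₁ / I₂ = (1.480)(5.42 rad/s) / (0.9368) = 8.562 rad/s.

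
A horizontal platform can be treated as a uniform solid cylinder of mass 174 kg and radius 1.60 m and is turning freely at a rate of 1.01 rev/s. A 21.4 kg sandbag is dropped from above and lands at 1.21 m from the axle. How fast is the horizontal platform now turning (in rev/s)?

The added mass arrives with no angular momentum about the axle, and any external torque about the axle is negligible, so the system's angular momentum is conserved.
I_p = ½(174)(1.60)² = 222.7 kg·m².
Added inertia Σmr² = (21.4)(1.21)² = 31.33 kg·m²; I_f = 222.7 + 31.33 = 254.1 kg·m².
ω_f = I_p ω_i / I_f = (222.7)(1.01) / 254.1 = 0.8854 rev/s.

ω_f ≈ 0.885 rev/s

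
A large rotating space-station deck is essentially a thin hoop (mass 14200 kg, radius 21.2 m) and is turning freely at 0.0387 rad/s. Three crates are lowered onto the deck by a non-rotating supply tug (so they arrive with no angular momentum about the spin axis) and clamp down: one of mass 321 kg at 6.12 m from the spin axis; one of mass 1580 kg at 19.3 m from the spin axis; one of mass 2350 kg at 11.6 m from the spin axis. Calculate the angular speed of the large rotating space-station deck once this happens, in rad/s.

ω_f ≈ 0.0338 rad/s

The added mass arrives with no angular momentum about the spin axis, and any external torque about the spin axis is negligible, so the system's angular momentum is conserved.
I_p = (14200)(21.2)² = 6.382e+06 kg·m².
Added inertia Σmr² = (321)(6.12)² + (1580)(19.3)² + (2350)(11.6)² = 9.168e+05 kg·m²; I_f = 6.382e+06 + 9.168e+05 = 7.299e+06 kg·m².
ω_f = I_p ω_i / I_f = (6.382e+06)(0.0387) / 7.299e+06 = 0.03384 rad/s.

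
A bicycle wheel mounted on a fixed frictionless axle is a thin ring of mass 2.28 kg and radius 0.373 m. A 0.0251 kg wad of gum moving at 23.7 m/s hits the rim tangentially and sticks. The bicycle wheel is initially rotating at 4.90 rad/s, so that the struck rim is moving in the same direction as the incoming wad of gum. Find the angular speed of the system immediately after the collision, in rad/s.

The axle reaction passes through the axle and exerts no torque about it; angular momentum about the axle is conserved through the impact.
I_p = (2.28)(0.373)² = 0.3172 kg·m². Taking the sense of the wad of gum's angular momentum as positive, L_{wad} = m v R = (0.0251)(23.7)(0.373) = 0.2219 kg·m²/s.
L_i = +I_p ω_p + m v R = +(0.3172)(4.90) + 0.2219 = 1.776 kg·m²/s.
After sticking, I_f = I_p + m R² = 0.3172 + (0.0251)(0.373)² = 0.3207 kg·m².
ω_f = L_i / I_f = 1.776 / 0.3207 = 5.539 rad/s.

|ω_f| ≈ 5.54 rad/s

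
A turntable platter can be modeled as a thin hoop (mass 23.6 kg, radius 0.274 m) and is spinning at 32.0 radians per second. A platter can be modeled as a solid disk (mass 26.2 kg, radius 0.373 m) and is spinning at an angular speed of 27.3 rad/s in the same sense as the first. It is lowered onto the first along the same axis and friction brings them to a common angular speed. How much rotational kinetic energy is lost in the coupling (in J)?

The coupling torques are internal; angular momentum about the shared axis is conserved.
Moments of inertia: I_A = (23.6)(0.274)² = 1.772 kg·m²; I_B = ½(26.2)(0.373)² = 1.823 kg·m².
Taking A's sense as positive: L = (1.772)(32.0) + (1.823)(27.3) = 106.5 kg·m²·rad/s.
Combined I = 1.772 + 1.823 = 3.594 kg·m².
ω_f = L / I = 106.5 / 3.594 = 29.62 rad/s.
KE_i = ½ΣIω² = 1586 J; KE_f = ½(3.594)(29.62)² = 1576 J.

ΔKE lost ≈ 9.92 J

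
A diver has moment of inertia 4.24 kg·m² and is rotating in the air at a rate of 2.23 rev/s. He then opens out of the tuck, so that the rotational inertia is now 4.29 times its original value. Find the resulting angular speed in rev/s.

No external torque acts about the spin axis, so angular momentum is conserved.
I₂ = 4.29 × 4.24 = 18.19 kg·m².
ω₂ = I₁ω₁ / I₂ = (4.240)(2.23 rev/s) / (18.19) = 0.5198 rev/s.

ω₂ ≈ 0.520 rev/s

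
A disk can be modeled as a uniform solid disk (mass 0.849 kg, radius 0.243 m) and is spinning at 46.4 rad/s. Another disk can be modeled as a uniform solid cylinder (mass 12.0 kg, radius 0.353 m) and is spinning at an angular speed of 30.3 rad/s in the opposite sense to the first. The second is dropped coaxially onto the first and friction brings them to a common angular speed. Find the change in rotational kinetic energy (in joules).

ΔKE ≈ -71.3 J

No external torque acts about the common axis, so total angular momentum is conserved.
Moments of inertia: I_A = ½(0.849)(0.243)² = 0.02507 kg·m²; I_B = ½(12.0)(0.353)² = 0.7477 kg·m².
Taking A's sense as positive: L = (0.02507)(46.4) − (0.7477)(30.3) = -21.49 kg·m²·rad/s.
Combined I = 0.02507 + 0.7477 = 0.7727 kg·m².
ω_f = L / I = -21.49 / 0.7727 = -27.81 rad/s.
KE_i = ½ΣIω² = 370.2 J; KE_f = ½(0.7727)(27.81)² = 298.9 J.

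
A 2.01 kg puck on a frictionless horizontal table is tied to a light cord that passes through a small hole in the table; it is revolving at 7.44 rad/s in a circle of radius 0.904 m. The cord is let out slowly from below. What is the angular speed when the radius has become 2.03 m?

The constraining force is radial, so m r² ω about the center is conserved.
ω₂ = ω₁ (r₁/r₂)² = (7.44)(0.904/2.03)² = 1.475 rad/s.

ω₂ ≈ 1.48 rad/s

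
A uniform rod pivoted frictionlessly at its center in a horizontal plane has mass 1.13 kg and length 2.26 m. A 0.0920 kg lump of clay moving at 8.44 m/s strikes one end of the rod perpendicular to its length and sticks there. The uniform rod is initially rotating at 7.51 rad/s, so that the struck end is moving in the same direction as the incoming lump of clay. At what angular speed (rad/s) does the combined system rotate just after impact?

|ω_f| ≈ 7.50 rad/s

About the pivot the impulsive forces during the collision are internal, so angular momentum about that axis is conserved.
I_p = (1/12)(1.13)(2.26)² = 0.4810 kg·m². Taking the sense of the lump of clay's angular momentum as positive, L_{lump} = m v R = (0.0920)(8.44)(2.26/2) = 0.8774 kg·m²/s.
L_i = +I_p ω_p + m v R = +(0.4810)(7.51) + 0.8774 = 4.489 kg·m²/s.
After sticking, I_f = I_p + m R² = 0.4810 + (0.0920)(2.26/2)² = 0.5984 kg·m².
ω_f = L_i / I_f = 4.489 / 0.5984 = 7.502 rad/s.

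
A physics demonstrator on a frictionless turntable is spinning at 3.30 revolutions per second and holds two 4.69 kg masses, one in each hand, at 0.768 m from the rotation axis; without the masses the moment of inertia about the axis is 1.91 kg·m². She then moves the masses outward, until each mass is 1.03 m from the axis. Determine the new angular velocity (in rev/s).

ω₂ ≈ 2.07 rev/s

With no external torque about the axis, L is conserved: I₁ω₁ = I₂ω₂.
I₁ = 1.91 + 2(4.69)(0.768)² = 7.443 kg·m²; I₂ = 1.91 + 2(4.69)(1.03)² = 11.86 kg·m².
ω₂ = I₁ω₁ / I₂ = (7.443)(3.30 rev/s) / (11.86) = 2.071 rev/s.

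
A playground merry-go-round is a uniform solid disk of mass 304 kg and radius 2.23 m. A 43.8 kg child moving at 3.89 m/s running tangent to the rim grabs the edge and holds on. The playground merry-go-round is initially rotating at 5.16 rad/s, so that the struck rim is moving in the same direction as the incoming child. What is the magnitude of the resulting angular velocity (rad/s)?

|ω_f| ≈ 4.40 rad/s

The axle reaction passes through the axle and exerts no torque about it; angular momentum about the axle is conserved through the impact.
I_p = ½(304)(2.23)² = 755.9 kg·m². Taking the sense of the child's angular momentum as positive, L_{child} = m v R = (43.8)(3.89)(2.23) = 380.0 kg·m²/s.
L_i = +I_p ω_p + m v R = +(755.9)(5.16) + 380.0 = 4280 kg·m²/s.
After sticking, I_f = I_p + m R² = 755.9 + (43.8)(2.23)² = 973.7 kg·m².
ω_f = L_i / I_f = 4280 / 973.7 = 4.396 rad/s.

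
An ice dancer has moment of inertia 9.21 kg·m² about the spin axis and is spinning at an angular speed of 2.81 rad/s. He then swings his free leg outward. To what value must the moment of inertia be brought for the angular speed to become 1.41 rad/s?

With no external torque about the axis, L is conserved: I₁ω₁ = I₂ω₂.
I₂ = I₁ω₁ / ω₂ = (9.21)(2.81) / (1.41) = 18.35 kg·m².

I₂ ≈ 18.4 kg·m²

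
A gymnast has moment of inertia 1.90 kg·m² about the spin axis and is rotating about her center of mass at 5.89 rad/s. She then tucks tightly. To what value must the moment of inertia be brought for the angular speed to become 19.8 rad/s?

I₂ ≈ 0.565 kg·m²

Angular momentum about the spin axis is conserved since the torque about it is zero.
I₂ = I₁ω₁ / ω₂ = (1.90)(5.89) / (19.8) = 0.5652 kg·m².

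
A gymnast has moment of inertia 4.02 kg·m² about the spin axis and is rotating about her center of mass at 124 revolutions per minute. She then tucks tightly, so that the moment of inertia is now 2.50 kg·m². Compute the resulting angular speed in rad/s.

ω₂ ≈ 20.9 rad/s

No external torque acts about the spin axis, so angular momentum is conserved.
ω₂ = I₁ω₁ / I₂ = (4.020)(124 rpm) / (2.500) = 199.4 rpm = 20.88 rad/s.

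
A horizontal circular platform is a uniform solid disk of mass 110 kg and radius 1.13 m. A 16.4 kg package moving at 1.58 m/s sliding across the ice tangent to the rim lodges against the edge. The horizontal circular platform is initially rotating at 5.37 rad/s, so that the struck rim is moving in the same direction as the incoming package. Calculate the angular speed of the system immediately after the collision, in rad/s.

|ω_f| ≈ 4.46 rad/s

The axle reaction passes through the central axle and exerts no torque about it; angular momentum about the central axle is conserved through the impact.
I_p = ½(110)(1.13)² = 70.23 kg·m². Taking the sense of the package's angular momentum as positive, L_{package} = m v R = (16.4)(1.58)(1.13) = 29.28 kg·m²/s.
L_i = +I_p ω_p + m v R = +(70.23)(5.37) + 29.28 = 406.4 kg·m²/s.
After sticking, I_f = I_p + m R² = 70.23 + (16.4)(1.13)² = 91.17 kg·m².
ω_f = L_i / I_f = 406.4 / 91.17 = 4.458 rad/s.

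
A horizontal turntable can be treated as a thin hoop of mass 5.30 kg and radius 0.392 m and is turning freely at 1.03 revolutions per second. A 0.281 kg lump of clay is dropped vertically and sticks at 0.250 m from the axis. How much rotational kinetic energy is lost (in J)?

No external torque acts about the axis; L_before = L_after.
I_p = (5.30)(0.392)² = 0.8144 kg·m².
Added inertia Σmr² = (0.281)(0.250)² = 0.01756 kg·m²; I_f = 0.8144 + 0.01756 = 0.8320 kg·m².
ω_f = I_p ω_i / I_f = (0.8144)(1.03) / 0.8320 = 1.008 rev/s.
KE_i = ½(0.8144)(6.472 rad/s)² = 17.06 J; KE_f = ½(0.8320)(6.335)² = 16.70 J.

energy lost ≈ 0.360 J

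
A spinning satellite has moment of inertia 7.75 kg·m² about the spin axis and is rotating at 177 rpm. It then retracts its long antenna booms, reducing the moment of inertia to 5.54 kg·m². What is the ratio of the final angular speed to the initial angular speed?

With no external torque about the axis, L is conserved: I₁ω₁ = I₂ω₂.
ω₂/ω₁ = I₁/I₂ = 7.750 / 5.540 = 1.399.

ω₂/ω₁ ≈ 1.40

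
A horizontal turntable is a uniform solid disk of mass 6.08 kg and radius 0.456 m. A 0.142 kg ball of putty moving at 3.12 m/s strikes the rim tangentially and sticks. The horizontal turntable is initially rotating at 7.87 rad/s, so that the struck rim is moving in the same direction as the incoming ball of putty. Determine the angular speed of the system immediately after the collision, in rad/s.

|ω_f| ≈ 7.82 rad/s

The axle reaction passes through the axle and exerts no torque about it; angular momentum about the axle is conserved through the impact.
I_p = ½(6.08)(0.456)² = 0.6321 kg·m². Taking the sense of the ball of putty's angular momentum as positive, L_{ball} = m v R = (0.142)(3.12)(0.456) = 0.2020 kg·m²/s.
L_i = +I_p ω_p + m v R = +(0.6321)(7.87) + 0.2020 = 5.177 kg·m²/s.
After sticking, I_f = I_p + m R² = 0.6321 + (0.142)(0.456)² = 0.6617 kg·m².
ω_f = L_i / I_f = 5.177 / 0.6617 = 7.824 rad/s.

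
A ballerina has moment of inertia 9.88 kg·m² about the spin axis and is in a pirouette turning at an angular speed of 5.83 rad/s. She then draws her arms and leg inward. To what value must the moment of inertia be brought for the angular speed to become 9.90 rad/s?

I₂ ≈ 5.82 kg·m²

No external torque acts about the spin axis, so angular momentum is conserved.
I₂ = I₁ω₁ / ω₂ = (9.88)(5.83) / (9.90) = 5.818 kg·m².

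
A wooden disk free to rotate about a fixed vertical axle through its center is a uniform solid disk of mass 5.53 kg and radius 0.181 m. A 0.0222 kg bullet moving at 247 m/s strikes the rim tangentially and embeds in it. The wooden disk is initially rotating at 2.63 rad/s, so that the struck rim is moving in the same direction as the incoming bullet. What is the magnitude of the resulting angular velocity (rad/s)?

|ω_f| ≈ 13.5 rad/s

The axle reaction passes through the axle and exerts no torque about it; angular momentum about the axle is conserved through the impact.
I_p = ½(5.53)(0.181)² = 0.09058 kg·m². Taking the sense of the bullet's angular momentum as positive, L_{bullet} = m v R = (0.0222)(247)(0.181) = 0.9925 kg·m²/s.
L_i = +I_p ω_p + m v R = +(0.09058)(2.63) + 0.9925 = 1.231 kg·m²/s.
After sticking, I_f = I_p + m R² = 0.09058 + (0.0222)(0.181)² = 0.09131 kg·m².
ω_f = L_i / I_f = 1.231 / 0.09131 = 13.48 rad/s.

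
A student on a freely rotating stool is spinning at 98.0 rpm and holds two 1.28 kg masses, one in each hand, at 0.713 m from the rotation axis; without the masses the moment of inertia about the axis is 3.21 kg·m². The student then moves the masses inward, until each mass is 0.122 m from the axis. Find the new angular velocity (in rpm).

ω₂ ≈ 136 rpm

With no external torque about the axis, L is conserved: I₁ω₁ = I₂ω₂.
I₁ = 3.21 + 2(1.28)(0.713)² = 4.511 kg·m²; I₂ = 3.21 + 2(1.28)(0.122)² = 3.248 kg·m².
ω₂ = I₁ω₁ / I₂ = (4.511)(98.0 rpm) / (3.248) = 136.1 rpm.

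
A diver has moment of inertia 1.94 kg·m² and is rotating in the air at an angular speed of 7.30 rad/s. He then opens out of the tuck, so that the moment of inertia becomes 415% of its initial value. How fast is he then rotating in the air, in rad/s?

Angular momentum about the spin axis is conserved since the torque about it is zero.
I₂ = 4.15 × 1.94 = 8.051 kg·m².
ω₂ = I₁ω₁ / I₂ = (1.940)(7.30 rad/s) / (8.051) = 1.759 rad/s.

ω₂ ≈ 1.76 rad/s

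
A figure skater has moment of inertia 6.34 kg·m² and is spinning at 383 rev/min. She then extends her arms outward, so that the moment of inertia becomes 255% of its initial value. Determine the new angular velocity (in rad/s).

Angular momentum about the spin axis is conserved since the torque about it is zero.
I₂ = 2.55 × 6.34 = 16.17 kg·m².
ω₂ = I₁ω₁ / I₂ = (6.340)(383 rpm) / (16.17) = 150.2 rpm = 15.73 rad/s.

ω₂ ≈ 15.7 rad/s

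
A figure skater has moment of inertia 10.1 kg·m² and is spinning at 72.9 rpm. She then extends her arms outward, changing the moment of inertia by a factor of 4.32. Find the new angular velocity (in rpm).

With no external torque about the axis, L is conserved: I₁ω₁ = I₂ω₂.
I₂ = 4.32 × 10.1 = 43.63 kg·m².
ω₂ = I₁ω₁ / I₂ = (10.10)(72.9 rpm) / (43.63) = 16.88 rpm.

ω₂ ≈ 16.9 rpm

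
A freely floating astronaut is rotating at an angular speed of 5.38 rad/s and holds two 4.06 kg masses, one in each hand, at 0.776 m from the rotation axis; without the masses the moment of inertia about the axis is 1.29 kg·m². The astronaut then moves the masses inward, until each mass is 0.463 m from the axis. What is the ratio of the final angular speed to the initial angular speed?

ω₂/ω₁ ≈ 2.04

Angular momentum about the spin axis is conserved since the torque about it is zero.
I₁ = 1.29 + 2(4.06)(0.776)² = 6.180 kg·m²; I₂ = 1.29 + 2(4.06)(0.463)² = 3.031 kg·m².
ω₂/ω₁ = I₁/I₂ = 6.180 / 3.031 = 2.039.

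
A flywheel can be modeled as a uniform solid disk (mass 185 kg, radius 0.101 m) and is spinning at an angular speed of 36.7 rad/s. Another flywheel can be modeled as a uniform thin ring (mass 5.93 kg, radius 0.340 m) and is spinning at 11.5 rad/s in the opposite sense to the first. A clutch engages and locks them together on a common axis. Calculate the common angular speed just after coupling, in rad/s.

The coupling torques are internal; angular momentum about the shared axis is conserved.
Moments of inertia: I_A = ½(185)(0.101)² = 0.9436 kg·m²; I_B = (5.93)(0.340)² = 0.6855 kg·m².
Taking A's sense as positive: L = (0.9436)(36.7) − (0.6855)(11.5) = 26.75 kg·m²·rad/s.
Combined I = 0.9436 + 0.6855 = 1.629 kg·m².
ω_f = L / I = 26.75 / 1.629 = 16.42 rad/s.

|ω_f| ≈ 16.4 rad/s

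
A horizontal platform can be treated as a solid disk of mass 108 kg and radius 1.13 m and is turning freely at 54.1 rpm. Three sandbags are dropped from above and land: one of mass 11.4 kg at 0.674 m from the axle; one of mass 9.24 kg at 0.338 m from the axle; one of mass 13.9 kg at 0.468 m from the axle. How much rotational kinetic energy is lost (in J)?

energy lost ≈ 131 J

No external torque acts about the axle; L_before = L_after.
I_p = ½(108)(1.13)² = 68.95 kg·m².
Added inertia Σmr² = (11.4)(0.674)² + (9.24)(0.338)² + (13.9)(0.468)² = 9.279 kg·m²; I_f = 68.95 + 9.279 = 78.23 kg·m².
ω_f = I_p ω_i / I_f = (68.95)(54.1) / 78.23 = 47.68 rpm.
KE_i = ½(68.95)(5.665 rad/s)² = 1107 J; KE_f = ½(78.23)(4.993)² = 975.3 J.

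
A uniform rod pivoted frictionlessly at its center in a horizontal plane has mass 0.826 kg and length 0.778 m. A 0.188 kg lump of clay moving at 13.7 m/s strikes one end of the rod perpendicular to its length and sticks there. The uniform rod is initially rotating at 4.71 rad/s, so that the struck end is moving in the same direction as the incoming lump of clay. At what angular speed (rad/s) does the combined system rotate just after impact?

|ω_f| ≈ 17.1 rad/s

About the pivot the impulsive forces during the collision are internal, so angular momentum about that axis is conserved.
I_p = (1/12)(0.826)(0.778)² = 0.04166 kg·m². Taking the sense of the lump of clay's angular momentum as positive, L_{lump} = m v R = (0.188)(13.7)(0.778/2) = 1.002 kg·m²/s.
L_i = +I_p ω_p + m v R = +(0.04166)(4.71) + 1.002 = 1.198 kg·m²/s.
After sticking, I_f = I_p + m R² = 0.04166 + (0.188)(0.778/2)² = 0.07011 kg·m².
ω_f = L_i / I_f = 1.198 / 0.07011 = 17.09 rad/s.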